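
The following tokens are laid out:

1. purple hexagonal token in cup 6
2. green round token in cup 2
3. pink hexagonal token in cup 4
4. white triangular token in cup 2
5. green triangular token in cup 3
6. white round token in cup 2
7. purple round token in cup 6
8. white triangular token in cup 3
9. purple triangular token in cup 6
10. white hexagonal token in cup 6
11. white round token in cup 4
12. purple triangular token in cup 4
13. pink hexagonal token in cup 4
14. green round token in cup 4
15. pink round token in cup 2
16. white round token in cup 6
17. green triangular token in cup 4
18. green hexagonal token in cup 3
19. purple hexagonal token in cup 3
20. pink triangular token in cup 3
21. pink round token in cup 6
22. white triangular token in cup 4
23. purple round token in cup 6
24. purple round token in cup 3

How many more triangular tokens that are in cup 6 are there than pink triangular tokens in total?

triangular tokens in cup 6: 1.
pink triangular tokens: 1.
1 − 1 = 0.

0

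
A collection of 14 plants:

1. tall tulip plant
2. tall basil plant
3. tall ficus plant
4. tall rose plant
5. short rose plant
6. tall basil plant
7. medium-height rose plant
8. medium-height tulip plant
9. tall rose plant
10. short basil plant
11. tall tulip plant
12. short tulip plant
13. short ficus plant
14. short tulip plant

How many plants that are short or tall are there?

short: 5; tall: 7; together 5 + 7 = 12.

12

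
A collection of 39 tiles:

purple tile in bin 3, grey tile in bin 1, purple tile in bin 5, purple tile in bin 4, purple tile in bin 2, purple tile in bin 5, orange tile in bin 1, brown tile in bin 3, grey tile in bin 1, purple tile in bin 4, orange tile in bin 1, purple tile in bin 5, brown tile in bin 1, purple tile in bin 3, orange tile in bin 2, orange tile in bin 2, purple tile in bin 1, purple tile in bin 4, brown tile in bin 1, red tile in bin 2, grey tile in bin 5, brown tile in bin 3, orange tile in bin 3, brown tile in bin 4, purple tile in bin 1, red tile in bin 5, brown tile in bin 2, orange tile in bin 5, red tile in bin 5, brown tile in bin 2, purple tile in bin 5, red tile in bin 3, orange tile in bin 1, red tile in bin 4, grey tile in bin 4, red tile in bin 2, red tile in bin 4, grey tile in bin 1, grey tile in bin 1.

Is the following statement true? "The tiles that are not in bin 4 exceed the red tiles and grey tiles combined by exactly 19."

True

There are 32 tiles that are not in bin 4.
red tiles: 7; grey tiles: 6; combined: 7 + 6 = 13.
The claim requires 32 − 13 (= 19) to equal 19, which holds.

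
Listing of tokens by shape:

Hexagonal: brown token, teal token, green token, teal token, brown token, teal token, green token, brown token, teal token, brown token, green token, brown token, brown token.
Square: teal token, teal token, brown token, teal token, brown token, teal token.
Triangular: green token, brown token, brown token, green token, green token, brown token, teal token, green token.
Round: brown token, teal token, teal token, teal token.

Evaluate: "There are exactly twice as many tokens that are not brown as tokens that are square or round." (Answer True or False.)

False

tokens that are not brown: 19.
tokens that are square or round: 10.
The claim requires 19 = 2 × 10 = 20, which does not hold.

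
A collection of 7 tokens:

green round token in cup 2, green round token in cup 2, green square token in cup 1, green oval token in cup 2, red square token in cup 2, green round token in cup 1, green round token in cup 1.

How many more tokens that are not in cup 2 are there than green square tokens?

2

tokens that are not in cup 2: 3.
green square tokens: 1.
3 − 1 = 2.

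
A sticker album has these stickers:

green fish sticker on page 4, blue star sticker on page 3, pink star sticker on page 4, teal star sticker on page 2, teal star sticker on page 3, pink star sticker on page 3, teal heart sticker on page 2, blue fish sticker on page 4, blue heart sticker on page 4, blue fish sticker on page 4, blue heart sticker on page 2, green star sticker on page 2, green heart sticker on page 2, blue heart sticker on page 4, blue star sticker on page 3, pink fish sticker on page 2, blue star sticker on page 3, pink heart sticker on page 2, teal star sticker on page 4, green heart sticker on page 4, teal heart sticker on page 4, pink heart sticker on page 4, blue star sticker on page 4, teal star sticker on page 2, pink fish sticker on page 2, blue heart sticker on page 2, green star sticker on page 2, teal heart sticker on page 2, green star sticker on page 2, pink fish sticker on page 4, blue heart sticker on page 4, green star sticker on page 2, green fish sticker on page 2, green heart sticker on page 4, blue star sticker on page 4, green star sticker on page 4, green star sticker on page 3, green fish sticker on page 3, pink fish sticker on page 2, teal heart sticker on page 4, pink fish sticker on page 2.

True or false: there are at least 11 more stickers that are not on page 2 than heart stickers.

False

|stickers that are not on page 2| = 24.
|heart stickers| = 14.
The claim requires 24 − 14 = 10 ≥ 11, which does not hold.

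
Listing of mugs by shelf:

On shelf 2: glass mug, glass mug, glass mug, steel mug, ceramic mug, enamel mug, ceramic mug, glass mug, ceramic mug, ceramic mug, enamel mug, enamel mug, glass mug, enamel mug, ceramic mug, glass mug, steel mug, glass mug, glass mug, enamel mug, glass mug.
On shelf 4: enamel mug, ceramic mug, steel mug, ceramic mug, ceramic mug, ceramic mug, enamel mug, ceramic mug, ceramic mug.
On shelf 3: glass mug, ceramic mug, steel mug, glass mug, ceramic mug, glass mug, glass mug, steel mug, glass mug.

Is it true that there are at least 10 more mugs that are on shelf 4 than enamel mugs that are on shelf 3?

False

|mugs on shelf 4| = 9.
|enamel mugs on shelf 3| = 0.
The claim requires 9 − 0 = 9 ≥ 10, which does not hold.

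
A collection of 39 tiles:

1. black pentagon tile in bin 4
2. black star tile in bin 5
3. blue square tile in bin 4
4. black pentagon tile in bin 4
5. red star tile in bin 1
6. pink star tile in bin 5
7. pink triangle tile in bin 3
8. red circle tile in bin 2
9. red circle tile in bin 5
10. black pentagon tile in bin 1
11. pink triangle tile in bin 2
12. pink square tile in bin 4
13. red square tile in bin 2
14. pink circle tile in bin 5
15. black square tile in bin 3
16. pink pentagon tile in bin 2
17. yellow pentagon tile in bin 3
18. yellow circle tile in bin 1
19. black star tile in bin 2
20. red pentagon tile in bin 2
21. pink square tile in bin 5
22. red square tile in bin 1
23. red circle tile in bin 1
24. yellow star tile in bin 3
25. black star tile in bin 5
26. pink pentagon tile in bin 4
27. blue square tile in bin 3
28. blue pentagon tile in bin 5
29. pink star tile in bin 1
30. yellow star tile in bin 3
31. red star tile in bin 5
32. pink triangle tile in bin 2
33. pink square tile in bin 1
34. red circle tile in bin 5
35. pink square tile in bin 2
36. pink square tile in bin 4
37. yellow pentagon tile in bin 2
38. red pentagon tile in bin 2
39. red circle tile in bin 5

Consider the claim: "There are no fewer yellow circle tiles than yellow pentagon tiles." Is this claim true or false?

|yellow circle tiles| = 1.
|yellow pentagon tiles| = 2.
The claim requires 1 ≥ 2, which does not hold.

False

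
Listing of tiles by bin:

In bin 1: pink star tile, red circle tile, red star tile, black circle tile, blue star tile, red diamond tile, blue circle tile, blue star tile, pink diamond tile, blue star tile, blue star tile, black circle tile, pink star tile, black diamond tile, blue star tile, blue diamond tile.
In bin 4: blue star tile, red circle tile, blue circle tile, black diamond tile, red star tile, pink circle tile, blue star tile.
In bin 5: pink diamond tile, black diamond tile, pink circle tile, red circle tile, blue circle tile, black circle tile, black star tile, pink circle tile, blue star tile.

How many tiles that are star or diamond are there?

20

diamond: 7; star: 13; together 7 + 13 = 20.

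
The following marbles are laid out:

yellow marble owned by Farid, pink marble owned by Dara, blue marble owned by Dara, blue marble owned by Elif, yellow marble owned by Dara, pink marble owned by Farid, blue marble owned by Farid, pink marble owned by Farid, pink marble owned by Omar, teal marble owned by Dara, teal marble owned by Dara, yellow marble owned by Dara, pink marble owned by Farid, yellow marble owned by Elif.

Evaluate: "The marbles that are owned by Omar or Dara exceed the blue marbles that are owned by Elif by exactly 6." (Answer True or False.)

True

marbles owned by Omar or Dara: 7.
blue marbles owned by Elif: 1.
The claim requires 7 − 1 (= 6) to equal 6, which holds.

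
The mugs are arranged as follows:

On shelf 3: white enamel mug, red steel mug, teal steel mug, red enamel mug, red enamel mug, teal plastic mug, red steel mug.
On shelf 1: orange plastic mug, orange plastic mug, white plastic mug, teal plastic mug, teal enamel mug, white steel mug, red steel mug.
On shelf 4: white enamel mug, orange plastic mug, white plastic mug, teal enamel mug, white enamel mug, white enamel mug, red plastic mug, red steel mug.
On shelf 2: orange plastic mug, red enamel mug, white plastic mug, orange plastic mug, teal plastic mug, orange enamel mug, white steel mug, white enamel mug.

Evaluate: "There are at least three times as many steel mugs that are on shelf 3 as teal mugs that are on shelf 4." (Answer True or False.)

True

|steel mugs on shelf 3| = 3.
|teal mugs on shelf 4| = 1.
The claim requires 3 ≥ 3 × 1 = 3, which holds.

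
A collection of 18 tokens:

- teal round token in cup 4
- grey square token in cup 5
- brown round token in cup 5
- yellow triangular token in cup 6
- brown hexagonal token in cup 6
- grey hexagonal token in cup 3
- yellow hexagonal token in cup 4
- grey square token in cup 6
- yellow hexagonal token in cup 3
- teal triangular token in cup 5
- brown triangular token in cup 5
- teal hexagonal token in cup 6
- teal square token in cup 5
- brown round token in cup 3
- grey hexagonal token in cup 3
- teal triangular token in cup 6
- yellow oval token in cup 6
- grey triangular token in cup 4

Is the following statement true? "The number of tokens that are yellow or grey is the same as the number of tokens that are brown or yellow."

There are 9 tokens that are yellow or grey.
There are 8 tokens that are brown or yellow.
The claim requires 9 = 8, which does not hold.

False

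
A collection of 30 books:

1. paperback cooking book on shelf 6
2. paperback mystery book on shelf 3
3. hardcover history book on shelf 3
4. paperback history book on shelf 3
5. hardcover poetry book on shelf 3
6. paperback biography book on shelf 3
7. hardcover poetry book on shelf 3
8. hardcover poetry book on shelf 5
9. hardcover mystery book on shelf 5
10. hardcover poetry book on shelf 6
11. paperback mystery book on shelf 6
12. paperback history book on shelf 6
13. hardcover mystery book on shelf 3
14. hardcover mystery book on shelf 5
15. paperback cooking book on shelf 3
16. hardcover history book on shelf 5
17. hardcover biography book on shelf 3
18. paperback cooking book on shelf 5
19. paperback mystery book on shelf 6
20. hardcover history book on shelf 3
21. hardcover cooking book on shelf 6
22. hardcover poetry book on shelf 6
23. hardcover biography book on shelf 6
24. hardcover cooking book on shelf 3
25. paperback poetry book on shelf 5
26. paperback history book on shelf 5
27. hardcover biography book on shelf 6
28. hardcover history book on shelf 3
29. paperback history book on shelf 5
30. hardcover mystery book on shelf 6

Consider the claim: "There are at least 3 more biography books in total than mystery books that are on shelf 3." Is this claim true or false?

|biography books| = 4.
|mystery books on shelf 3| = 2.
The claim requires 4 − 2 = 2 ≥ 3, which does not hold.

False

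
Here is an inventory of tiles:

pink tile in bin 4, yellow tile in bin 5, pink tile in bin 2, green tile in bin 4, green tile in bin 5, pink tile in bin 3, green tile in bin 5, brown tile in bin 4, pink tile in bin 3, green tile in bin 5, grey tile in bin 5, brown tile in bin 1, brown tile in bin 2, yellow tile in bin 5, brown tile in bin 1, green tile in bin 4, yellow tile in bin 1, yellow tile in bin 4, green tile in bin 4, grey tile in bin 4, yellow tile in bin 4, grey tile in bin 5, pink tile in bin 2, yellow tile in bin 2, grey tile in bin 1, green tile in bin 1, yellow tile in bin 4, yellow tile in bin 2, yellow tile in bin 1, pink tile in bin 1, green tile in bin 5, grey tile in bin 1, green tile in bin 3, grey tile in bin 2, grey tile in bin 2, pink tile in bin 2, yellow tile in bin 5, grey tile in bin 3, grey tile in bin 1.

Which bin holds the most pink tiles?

Counts by bin (restricted to pink tiles): bin 2→3, bin 3→2, bin 4→1, bin 1→1, bin 5→0.
The maximum is 3, held uniquely by bin 2.

bin 2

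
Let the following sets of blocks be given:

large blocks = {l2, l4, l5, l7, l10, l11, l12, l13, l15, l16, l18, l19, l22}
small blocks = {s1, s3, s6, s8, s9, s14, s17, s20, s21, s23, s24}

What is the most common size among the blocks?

large

Counts by size: large 13, small 11.
The maximum is 13, held uniquely by large.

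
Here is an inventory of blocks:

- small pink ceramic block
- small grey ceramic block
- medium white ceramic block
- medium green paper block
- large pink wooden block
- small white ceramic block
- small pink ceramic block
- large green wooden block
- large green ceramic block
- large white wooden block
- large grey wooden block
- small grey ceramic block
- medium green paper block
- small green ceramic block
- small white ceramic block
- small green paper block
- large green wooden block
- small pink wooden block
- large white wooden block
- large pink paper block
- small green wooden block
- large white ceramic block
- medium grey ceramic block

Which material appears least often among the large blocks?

Counts by material (restricted to large blocks): wooden 6, ceramic 2, paper 1.
The minimum is 1, held uniquely by paper.

paper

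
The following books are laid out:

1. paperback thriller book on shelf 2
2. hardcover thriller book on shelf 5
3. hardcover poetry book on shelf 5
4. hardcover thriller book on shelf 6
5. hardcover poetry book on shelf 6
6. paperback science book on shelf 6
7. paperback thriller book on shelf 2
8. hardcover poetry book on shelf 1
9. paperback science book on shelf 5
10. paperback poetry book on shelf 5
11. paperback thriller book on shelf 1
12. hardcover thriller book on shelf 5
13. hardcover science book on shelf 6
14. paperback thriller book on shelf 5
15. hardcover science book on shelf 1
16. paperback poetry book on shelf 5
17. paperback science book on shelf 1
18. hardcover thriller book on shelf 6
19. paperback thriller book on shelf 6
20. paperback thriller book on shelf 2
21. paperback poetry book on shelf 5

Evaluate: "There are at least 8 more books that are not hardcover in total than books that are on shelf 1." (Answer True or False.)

True

books that are not hardcover: 12.
books on shelf 1: 4.
The claim requires 12 − 4 = 8 ≥ 8, which holds.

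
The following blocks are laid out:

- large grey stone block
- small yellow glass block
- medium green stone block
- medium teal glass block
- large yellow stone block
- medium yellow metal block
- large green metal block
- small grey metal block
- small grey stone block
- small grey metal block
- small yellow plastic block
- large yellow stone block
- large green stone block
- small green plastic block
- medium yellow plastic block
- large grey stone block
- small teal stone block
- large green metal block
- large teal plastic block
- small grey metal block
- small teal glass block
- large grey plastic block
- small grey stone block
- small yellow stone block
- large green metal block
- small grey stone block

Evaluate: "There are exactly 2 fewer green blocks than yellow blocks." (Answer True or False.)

green blocks: 6.
yellow blocks: 7.
The claim requires 7 − 6 (= 1) to equal 2, which does not hold.

False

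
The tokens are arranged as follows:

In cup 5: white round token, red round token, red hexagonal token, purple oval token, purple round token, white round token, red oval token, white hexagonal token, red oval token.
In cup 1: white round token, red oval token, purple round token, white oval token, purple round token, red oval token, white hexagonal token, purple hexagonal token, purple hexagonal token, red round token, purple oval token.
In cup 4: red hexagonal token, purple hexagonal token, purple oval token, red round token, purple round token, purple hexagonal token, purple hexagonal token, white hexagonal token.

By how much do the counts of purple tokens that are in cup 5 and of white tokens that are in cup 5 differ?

purple tokens in cup 5: 2. white tokens in cup 5: 3.
|2 − 3| = 3 − 2 = 1.

1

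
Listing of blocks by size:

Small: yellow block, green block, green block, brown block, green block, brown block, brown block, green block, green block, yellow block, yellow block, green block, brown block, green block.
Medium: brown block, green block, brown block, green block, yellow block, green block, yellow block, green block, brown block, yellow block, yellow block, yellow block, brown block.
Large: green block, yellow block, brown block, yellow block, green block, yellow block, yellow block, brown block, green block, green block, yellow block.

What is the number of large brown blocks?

2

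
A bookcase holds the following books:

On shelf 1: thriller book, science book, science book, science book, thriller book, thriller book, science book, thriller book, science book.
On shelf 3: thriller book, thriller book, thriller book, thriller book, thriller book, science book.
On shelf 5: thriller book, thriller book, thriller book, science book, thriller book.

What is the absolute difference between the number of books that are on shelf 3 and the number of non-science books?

7

books on shelf 3: 6. non-science books: 13.
|6 − 13| = 13 − 6 = 7.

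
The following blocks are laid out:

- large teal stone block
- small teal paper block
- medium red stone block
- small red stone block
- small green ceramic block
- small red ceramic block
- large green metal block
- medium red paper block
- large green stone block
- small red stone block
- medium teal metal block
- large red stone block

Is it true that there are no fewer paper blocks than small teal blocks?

There are 2 paper blocks.
There is 1 small teal block.
The claim requires 2 ≥ 1, which holds.

True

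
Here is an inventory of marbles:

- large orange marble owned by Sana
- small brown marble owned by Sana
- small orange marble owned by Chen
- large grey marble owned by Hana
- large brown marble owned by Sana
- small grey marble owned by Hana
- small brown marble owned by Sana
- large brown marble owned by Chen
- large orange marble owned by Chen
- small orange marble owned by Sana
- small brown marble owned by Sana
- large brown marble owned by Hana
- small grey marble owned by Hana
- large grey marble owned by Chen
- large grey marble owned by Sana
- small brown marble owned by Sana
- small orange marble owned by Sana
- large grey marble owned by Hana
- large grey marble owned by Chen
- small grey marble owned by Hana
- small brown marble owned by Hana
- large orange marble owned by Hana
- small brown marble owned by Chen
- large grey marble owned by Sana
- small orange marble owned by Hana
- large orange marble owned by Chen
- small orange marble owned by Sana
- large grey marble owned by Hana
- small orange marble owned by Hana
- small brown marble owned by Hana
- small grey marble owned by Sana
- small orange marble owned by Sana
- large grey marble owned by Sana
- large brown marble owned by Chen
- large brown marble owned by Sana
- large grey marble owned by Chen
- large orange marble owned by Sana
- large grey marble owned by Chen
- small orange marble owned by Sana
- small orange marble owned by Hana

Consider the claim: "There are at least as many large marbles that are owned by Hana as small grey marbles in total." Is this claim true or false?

|large marbles owned by Hana| = 5.
|small grey marbles| = 4.
The claim requires 5 ≥ 4, which holds.

True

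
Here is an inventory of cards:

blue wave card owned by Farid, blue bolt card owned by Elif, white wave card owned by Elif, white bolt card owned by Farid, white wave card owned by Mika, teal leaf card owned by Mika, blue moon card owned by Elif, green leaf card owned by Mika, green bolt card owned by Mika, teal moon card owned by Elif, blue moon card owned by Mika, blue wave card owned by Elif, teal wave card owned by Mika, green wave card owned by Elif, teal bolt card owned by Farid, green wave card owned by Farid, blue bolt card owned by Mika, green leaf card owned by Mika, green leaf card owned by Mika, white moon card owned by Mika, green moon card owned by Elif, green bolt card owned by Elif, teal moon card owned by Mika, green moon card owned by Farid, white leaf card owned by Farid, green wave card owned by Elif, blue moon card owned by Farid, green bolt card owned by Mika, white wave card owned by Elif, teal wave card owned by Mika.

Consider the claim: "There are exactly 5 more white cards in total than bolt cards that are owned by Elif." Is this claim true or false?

False

There are 6 white cards.
Count of bolt cards owned by Elif: 2.
The claim requires 6 − 2 (= 4) to equal 5, which does not hold.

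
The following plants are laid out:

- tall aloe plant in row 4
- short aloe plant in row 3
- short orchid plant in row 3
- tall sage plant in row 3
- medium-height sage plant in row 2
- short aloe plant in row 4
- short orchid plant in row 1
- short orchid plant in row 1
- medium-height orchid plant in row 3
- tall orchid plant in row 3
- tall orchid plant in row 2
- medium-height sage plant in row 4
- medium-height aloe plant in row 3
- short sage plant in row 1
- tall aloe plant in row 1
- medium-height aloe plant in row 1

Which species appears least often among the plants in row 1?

Counts by species (restricted to plants in row 1): aloe 2, orchid 2, sage 1.
The minimum is 1, held uniquely by sage.

sage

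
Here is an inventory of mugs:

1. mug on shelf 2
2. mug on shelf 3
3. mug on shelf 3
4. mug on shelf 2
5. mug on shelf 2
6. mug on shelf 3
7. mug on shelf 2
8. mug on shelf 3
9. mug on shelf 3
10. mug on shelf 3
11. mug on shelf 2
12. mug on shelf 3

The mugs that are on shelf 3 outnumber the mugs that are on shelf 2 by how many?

mugs on shelf 3: 7.
mugs on shelf 2: 5.
7 − 5 = 2.

2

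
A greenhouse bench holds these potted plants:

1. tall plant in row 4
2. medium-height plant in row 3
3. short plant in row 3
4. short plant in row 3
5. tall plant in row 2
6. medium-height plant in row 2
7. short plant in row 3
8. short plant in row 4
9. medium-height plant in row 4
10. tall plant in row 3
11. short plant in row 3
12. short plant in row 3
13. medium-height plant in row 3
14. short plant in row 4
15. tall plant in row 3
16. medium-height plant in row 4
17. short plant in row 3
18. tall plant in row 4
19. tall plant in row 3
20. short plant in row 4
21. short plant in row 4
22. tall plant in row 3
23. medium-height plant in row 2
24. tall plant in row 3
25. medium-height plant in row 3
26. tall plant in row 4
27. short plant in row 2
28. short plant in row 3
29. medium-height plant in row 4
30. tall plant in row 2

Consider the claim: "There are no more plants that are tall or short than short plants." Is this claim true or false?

False

There are 22 plants that are tall or short.
There are 12 short plants.
The claim requires 22 ≤ 12, which does not hold.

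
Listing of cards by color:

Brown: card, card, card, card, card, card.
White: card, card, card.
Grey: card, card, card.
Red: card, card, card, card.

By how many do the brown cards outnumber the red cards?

brown cards: 6.
red cards: 4.
6 − 4 = 2.

2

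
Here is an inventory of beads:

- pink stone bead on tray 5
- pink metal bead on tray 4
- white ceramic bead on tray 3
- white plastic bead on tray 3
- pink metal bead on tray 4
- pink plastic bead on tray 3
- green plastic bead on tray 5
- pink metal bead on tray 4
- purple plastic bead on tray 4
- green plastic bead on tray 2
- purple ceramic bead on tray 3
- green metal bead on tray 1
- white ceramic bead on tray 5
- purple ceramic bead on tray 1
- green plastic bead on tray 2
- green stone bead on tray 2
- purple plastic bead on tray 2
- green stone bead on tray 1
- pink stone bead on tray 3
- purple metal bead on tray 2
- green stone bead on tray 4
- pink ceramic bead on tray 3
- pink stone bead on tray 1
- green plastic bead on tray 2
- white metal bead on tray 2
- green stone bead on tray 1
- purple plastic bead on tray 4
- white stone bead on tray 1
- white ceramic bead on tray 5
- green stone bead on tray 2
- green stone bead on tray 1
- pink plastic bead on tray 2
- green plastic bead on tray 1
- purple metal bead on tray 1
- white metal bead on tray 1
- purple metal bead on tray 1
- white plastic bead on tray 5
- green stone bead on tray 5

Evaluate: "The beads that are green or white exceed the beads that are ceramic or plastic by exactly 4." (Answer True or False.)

|beads that are green or white| = 21.
|beads that are ceramic or plastic| = 18.
The claim requires 21 − 18 (= 3) to equal 4, which does not hold.

False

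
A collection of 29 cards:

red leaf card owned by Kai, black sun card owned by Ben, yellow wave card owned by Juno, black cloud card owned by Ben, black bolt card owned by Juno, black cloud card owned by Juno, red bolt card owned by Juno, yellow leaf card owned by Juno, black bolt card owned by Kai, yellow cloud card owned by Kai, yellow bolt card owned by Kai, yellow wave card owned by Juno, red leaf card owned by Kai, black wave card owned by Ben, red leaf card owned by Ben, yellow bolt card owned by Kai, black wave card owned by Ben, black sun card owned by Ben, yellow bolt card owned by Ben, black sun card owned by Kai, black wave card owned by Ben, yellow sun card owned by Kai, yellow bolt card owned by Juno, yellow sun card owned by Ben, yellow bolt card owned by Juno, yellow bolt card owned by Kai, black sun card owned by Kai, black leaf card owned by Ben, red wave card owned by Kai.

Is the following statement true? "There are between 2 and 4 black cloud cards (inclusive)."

|black cloud cards| = 2.
The claim requires 2 ≤ 2 ≤ 4, which holds.

True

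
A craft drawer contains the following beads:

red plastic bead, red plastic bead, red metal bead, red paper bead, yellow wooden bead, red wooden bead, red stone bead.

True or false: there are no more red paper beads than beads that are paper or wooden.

|red paper beads| = 1.
|beads that are paper or wooden| = 3.
The claim requires 1 ≤ 3, which holds.

True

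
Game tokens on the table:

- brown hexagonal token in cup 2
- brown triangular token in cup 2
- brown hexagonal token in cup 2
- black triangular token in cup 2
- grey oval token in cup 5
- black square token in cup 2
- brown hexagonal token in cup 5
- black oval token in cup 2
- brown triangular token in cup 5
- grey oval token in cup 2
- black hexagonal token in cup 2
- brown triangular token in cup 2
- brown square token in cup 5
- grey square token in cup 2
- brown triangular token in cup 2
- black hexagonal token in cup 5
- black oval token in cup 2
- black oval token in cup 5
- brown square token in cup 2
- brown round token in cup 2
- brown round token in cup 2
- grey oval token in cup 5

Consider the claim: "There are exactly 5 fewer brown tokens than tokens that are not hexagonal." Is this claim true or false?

|brown tokens| = 11.
|tokens that are not hexagonal| = 17.
The claim requires 17 − 11 (= 6) to equal 5, which does not hold.

False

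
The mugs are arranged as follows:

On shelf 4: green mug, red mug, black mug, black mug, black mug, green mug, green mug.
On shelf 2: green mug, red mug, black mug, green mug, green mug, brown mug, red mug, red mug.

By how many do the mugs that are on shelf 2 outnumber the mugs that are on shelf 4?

mugs on shelf 2: 8.
mugs on shelf 4: 7.
8 − 7 = 1.

1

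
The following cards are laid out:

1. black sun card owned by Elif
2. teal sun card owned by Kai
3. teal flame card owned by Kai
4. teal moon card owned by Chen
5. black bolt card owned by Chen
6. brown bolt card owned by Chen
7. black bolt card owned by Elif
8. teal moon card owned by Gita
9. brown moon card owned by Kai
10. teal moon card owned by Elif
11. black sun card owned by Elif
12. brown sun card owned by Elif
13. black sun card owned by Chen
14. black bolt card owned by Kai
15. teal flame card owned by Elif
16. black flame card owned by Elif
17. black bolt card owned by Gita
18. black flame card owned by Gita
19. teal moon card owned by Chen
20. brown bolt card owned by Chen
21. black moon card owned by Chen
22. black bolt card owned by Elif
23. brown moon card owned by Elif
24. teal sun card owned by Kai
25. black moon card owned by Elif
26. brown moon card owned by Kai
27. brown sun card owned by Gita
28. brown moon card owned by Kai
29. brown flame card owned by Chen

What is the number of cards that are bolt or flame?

12

bolt: 7; flame: 5; together 7 + 5 = 12.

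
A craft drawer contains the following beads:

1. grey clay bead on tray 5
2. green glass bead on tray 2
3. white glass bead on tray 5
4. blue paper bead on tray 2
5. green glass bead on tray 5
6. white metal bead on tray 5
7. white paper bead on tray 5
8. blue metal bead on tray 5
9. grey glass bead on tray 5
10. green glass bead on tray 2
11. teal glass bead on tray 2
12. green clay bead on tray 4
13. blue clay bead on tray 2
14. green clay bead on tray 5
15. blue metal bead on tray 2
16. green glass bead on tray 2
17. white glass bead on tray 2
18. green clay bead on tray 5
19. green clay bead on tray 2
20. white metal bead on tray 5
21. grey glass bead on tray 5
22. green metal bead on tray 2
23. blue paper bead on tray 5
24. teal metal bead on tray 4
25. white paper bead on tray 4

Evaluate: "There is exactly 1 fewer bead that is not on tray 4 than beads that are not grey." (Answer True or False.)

False

There are 22 beads that are not on tray 4.
There are 22 beads that are not grey.
The claim requires 22 − 22 (= 0) to equal 1, which does not hold.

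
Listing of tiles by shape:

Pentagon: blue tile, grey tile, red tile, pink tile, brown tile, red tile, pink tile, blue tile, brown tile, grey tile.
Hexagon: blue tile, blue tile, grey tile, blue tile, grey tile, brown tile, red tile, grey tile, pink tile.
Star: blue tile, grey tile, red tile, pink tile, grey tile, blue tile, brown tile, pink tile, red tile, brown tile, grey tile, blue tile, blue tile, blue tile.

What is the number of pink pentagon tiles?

2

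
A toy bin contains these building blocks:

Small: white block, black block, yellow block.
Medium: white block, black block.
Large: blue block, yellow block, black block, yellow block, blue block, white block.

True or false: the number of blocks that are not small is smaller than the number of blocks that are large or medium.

False

blocks that are not small: 8.
blocks that are large or medium: 8.
The claim requires 8 < 8, which does not hold.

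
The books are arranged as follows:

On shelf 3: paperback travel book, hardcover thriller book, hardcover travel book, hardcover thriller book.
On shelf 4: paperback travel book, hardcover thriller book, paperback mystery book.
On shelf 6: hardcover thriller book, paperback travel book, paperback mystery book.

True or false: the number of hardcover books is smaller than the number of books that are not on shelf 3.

True

hardcover books: 5.
books that are not on shelf 3: 6.
The claim requires 5 < 6, which holds.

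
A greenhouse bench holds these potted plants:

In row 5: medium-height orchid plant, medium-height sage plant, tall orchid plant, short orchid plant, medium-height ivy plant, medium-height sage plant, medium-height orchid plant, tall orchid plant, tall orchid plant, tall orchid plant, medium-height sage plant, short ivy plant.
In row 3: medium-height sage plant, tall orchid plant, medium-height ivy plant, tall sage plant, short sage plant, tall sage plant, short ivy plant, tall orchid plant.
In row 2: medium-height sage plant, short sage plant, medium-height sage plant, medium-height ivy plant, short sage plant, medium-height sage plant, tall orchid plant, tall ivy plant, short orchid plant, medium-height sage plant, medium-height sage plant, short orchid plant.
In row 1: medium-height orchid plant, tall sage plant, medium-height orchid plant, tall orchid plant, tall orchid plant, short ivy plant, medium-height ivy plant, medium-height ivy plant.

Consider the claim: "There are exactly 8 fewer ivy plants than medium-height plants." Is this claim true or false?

False

ivy plants: 9.
medium-height plants: 18.
The claim requires 18 − 9 (= 9) to equal 8, which does not hold.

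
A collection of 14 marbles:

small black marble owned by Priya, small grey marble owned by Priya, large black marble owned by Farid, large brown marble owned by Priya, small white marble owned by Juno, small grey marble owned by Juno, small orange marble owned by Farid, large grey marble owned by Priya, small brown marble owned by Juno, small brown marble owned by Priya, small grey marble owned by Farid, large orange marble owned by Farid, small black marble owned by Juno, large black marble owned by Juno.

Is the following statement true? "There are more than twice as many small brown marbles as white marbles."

False

There are 2 small brown marbles.
There is 1 white marble.
The claim requires 2 > 2 × 1 = 2, which does not hold.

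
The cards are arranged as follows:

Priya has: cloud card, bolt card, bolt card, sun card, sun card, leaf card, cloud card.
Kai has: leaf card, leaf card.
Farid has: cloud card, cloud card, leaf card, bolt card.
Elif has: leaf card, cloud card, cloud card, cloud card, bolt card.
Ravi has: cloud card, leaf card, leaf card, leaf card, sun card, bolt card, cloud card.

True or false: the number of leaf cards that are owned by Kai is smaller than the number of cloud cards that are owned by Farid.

False

Count of leaf cards owned by Kai: 2.
Count of cloud cards owned by Farid: 2.
The claim requires 2 < 2, which does not hold.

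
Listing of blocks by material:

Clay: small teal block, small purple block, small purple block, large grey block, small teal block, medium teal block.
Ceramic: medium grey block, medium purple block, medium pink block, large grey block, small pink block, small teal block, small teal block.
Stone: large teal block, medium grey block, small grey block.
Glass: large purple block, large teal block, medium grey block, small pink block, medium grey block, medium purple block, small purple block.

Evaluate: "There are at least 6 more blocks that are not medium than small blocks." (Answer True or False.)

There are 15 blocks that are not medium.
There are 10 small blocks.
The claim requires 15 − 10 = 5 ≥ 6, which does not hold.

False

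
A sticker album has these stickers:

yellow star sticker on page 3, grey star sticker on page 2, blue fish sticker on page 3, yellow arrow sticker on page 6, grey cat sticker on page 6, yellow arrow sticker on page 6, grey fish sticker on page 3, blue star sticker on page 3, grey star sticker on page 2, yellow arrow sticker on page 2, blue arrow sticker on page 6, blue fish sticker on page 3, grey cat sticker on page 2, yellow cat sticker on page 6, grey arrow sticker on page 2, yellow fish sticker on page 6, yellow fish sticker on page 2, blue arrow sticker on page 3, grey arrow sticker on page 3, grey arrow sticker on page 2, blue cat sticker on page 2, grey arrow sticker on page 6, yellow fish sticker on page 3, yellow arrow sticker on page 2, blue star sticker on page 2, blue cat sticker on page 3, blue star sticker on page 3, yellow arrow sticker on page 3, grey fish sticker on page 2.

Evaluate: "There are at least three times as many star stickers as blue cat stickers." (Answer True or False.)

True

star stickers: 6.
blue cat stickers: 2.
The claim requires 6 ≥ 3 × 2 = 6, which holds.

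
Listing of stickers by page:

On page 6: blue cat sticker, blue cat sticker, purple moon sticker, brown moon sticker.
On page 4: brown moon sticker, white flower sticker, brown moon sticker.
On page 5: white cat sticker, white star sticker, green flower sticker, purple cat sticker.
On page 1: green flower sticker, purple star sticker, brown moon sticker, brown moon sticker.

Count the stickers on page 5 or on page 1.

on page 1: 4; on page 5: 4; together 4 + 4 = 8.

8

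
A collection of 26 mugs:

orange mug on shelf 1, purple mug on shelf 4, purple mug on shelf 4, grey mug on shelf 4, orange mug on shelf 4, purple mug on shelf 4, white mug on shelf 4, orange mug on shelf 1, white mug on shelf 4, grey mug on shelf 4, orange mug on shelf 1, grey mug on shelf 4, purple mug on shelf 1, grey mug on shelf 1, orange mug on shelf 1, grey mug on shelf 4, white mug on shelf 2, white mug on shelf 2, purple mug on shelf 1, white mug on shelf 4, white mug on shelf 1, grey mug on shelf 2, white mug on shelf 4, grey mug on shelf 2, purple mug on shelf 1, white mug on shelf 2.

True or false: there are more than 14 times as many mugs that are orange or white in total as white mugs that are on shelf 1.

There are 13 mugs that are orange or white.
There is 1 white mug on shelf 1.
The claim requires 13 > 14 × 1 = 14, which does not hold.

False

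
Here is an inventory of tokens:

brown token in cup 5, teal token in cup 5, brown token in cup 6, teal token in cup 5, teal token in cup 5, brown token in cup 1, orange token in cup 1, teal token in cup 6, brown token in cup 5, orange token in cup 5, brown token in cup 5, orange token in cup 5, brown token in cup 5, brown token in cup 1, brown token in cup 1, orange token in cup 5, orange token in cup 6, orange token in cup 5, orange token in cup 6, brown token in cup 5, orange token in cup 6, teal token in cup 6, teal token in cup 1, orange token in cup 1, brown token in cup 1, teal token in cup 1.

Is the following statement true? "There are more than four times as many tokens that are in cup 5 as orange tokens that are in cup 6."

False

|tokens in cup 5| = 12.
|orange tokens in cup 6| = 3.
The claim requires 12 > 4 × 3 = 12, which does not hold.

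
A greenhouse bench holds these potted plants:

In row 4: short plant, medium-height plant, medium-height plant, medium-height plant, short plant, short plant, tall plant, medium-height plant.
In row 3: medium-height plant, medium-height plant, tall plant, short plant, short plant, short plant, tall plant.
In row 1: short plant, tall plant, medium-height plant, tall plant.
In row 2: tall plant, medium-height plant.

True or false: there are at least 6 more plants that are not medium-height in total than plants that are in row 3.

True

There are 13 plants that are not medium-height.
There are 7 plants in row 3.
The claim requires 13 − 7 = 6 ≥ 6, which holds.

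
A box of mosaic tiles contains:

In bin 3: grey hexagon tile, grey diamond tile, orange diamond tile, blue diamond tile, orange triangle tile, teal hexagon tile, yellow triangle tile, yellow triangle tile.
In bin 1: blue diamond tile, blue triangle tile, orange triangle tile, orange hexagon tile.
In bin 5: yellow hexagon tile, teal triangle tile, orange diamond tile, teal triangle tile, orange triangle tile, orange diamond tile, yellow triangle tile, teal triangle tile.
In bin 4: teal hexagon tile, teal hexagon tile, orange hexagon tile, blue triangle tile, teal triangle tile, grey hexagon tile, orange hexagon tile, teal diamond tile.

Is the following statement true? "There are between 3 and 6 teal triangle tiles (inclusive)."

There are 4 teal triangle tiles.
The claim requires 3 ≤ 4 ≤ 6, which holds.

True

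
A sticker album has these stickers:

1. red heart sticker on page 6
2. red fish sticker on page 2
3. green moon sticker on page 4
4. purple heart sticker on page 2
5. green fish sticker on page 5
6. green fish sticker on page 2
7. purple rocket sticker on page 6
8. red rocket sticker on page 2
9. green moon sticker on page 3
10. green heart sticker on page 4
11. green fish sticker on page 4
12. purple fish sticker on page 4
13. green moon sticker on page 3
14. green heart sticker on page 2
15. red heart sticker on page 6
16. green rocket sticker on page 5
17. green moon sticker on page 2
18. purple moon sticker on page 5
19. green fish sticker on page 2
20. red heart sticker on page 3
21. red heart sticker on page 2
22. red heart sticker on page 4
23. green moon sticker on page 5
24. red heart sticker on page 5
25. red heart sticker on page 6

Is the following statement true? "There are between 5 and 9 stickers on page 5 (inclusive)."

True

stickers on page 5: 5.
The claim requires 5 ≤ 5 ≤ 9, which holds.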